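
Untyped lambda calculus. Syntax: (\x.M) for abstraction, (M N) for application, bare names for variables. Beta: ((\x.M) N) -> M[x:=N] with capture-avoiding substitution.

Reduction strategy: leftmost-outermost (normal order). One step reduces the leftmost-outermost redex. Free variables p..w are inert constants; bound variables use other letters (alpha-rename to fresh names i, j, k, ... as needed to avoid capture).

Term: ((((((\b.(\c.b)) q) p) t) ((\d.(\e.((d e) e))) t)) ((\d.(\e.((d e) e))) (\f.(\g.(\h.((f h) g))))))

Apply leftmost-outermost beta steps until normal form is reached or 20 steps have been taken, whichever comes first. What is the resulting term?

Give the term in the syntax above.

Step 0: ((((((\b.(\c.b)) q) p) t) ((\d.(\e.((d e) e))) t)) ((\d.(\e.((d e) e))) (\f.(\g.(\h.((f h) g))))))
Step 1: (((((\c.q) p) t) ((\d.(\e.((d e) e))) t)) ((\d.(\e.((d e) e))) (\f.(\g.(\h.((f h) g))))))
Step 2: (((q t) ((\d.(\e.((d e) e))) t)) ((\d.(\e.((d e) e))) (\f.(\g.(\h.((f h) g))))))
Step 3: (((q t) (\e.((t e) e))) ((\d.(\e.((d e) e))) (\f.(\g.(\h.((f h) g))))))
Step 4: (((q t) (\e.((t e) e))) (\e.(((\f.(\g.(\h.((f h) g)))) e) e)))
Step 5: (((q t) (\e.((t e) e))) (\e.((\g.(\h.((e h) g))) e)))
Step 6: (((q t) (\e.((t e) e))) (\e.(\h.((e h) e))))

Answer: (((q t) (\e.((t e) e))) (\e.(\h.((e h) e))))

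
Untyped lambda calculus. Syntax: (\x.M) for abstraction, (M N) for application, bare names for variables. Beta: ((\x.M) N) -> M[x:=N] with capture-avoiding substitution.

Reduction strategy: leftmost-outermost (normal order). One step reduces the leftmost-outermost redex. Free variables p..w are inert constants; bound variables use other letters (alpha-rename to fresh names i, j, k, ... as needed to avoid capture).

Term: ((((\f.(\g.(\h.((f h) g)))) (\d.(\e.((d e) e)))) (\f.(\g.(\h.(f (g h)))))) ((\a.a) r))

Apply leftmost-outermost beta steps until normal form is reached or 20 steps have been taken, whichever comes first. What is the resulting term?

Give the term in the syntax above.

Answer: ((r (\f.(\g.(\h.(f (g h)))))) (\f.(\g.(\h.(f (g h))))))

Derivation:
Step 0: ((((\f.(\g.(\h.((f h) g)))) (\d.(\e.((d e) e)))) (\f.(\g.(\h.(f (g h)))))) ((\a.a) r))
Step 1: (((\g.(\h.(((\d.(\e.((d e) e))) h) g))) (\f.(\g.(\h.(f (g h)))))) ((\a.a) r))
Step 2: ((\h.(((\d.(\e.((d e) e))) h) (\f.(\g.(\h.(f (g h))))))) ((\a.a) r))
Step 3: (((\d.(\e.((d e) e))) ((\a.a) r)) (\f.(\g.(\h.(f (g h))))))
Step 4: ((\e.((((\a.a) r) e) e)) (\f.(\g.(\h.(f (g h))))))
Step 5: ((((\a.a) r) (\f.(\g.(\h.(f (g h)))))) (\f.(\g.(\h.(f (g h))))))
Step 6: ((r (\f.(\g.(\h.(f (g h)))))) (\f.(\g.(\h.(f (g h))))))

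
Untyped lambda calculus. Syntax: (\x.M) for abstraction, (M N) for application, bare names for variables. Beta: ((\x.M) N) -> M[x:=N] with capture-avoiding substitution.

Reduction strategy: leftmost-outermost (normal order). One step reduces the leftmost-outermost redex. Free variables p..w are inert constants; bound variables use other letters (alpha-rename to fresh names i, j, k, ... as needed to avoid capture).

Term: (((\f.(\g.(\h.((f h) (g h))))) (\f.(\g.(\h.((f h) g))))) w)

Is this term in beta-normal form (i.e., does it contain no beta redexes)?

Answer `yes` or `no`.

Answer: no

Derivation:
Term: (((\f.(\g.(\h.((f h) (g h))))) (\f.(\g.(\h.((f h) g))))) w)
Found 1 beta redex(es).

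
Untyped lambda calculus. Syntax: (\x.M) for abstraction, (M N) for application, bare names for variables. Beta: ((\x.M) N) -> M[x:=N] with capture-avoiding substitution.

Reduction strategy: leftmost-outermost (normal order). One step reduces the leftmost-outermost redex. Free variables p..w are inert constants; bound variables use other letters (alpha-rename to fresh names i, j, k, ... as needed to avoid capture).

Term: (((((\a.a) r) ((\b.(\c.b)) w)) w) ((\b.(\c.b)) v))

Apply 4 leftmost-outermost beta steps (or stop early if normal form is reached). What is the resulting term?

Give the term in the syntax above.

Answer: (((r (\c.w)) w) (\c.v))

Derivation:
Step 0: (((((\a.a) r) ((\b.(\c.b)) w)) w) ((\b.(\c.b)) v))
Step 1: (((r ((\b.(\c.b)) w)) w) ((\b.(\c.b)) v))
Step 2: (((r (\c.w)) w) ((\b.(\c.b)) v))
Step 3: (((r (\c.w)) w) (\c.v))
Step 4: (normal form reached)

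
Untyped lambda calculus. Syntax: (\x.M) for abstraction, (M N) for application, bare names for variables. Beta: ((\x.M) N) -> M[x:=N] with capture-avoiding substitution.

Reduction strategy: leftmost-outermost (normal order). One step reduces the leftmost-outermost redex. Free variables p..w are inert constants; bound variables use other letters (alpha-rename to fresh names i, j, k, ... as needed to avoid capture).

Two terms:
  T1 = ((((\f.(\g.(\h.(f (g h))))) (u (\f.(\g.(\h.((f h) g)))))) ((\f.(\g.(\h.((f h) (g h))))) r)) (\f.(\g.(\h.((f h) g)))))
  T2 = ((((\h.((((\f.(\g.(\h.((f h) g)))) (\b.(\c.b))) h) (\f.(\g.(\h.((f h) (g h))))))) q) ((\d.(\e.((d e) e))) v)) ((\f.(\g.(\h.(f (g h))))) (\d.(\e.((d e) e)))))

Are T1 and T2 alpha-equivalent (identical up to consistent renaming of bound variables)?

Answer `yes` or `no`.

Answer: no

Derivation:
Term 1: ((((\f.(\g.(\h.(f (g h))))) (u (\f.(\g.(\h.((f h) g)))))) ((\f.(\g.(\h.((f h) (g h))))) r)) (\f.(\g.(\h.((f h) g)))))
Term 2: ((((\h.((((\f.(\g.(\h.((f h) g)))) (\b.(\c.b))) h) (\f.(\g.(\h.((f h) (g h))))))) q) ((\d.(\e.((d e) e))) v)) ((\f.(\g.(\h.(f (g h))))) (\d.(\e.((d e) e)))))
Alpha-equivalence: compare structure up to binder renaming.
Result: False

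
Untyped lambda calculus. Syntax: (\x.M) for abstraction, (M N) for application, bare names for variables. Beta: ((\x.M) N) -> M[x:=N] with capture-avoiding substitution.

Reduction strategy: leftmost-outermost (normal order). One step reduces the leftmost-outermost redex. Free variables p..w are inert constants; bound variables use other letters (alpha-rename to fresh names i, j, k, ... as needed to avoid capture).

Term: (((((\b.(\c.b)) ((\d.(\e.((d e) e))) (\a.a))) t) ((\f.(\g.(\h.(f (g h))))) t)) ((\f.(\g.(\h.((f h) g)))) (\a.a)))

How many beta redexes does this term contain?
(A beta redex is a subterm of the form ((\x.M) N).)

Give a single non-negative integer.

Answer: 4

Derivation:
Term: (((((\b.(\c.b)) ((\d.(\e.((d e) e))) (\a.a))) t) ((\f.(\g.(\h.(f (g h))))) t)) ((\f.(\g.(\h.((f h) g)))) (\a.a)))
  Redex: ((\b.(\c.b)) ((\d.(\e.((d e) e))) (\a.a)))
  Redex: ((\d.(\e.((d e) e))) (\a.a))
  Redex: ((\f.(\g.(\h.(f (g h))))) t)
  Redex: ((\f.(\g.(\h.((f h) g)))) (\a.a))
Total redexes: 4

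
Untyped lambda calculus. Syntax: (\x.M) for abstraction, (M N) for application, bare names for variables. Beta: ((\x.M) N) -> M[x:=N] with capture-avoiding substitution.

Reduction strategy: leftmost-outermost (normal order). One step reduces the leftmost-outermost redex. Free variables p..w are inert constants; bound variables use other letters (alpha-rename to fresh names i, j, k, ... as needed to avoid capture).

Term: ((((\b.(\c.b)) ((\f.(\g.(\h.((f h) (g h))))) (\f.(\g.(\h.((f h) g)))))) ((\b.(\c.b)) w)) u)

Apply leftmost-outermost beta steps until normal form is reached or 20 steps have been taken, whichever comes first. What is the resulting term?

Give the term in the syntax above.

Answer: (\h.(\i.((h i) (u h))))

Derivation:
Step 0: ((((\b.(\c.b)) ((\f.(\g.(\h.((f h) (g h))))) (\f.(\g.(\h.((f h) g)))))) ((\b.(\c.b)) w)) u)
Step 1: (((\c.((\f.(\g.(\h.((f h) (g h))))) (\f.(\g.(\h.((f h) g)))))) ((\b.(\c.b)) w)) u)
Step 2: (((\f.(\g.(\h.((f h) (g h))))) (\f.(\g.(\h.((f h) g))))) u)
Step 3: ((\g.(\h.(((\f.(\g.(\h.((f h) g)))) h) (g h)))) u)
Step 4: (\h.(((\f.(\g.(\h.((f h) g)))) h) (u h)))
Step 5: (\h.((\g.(\i.((h i) g))) (u h)))
Step 6: (\h.(\i.((h i) (u h))))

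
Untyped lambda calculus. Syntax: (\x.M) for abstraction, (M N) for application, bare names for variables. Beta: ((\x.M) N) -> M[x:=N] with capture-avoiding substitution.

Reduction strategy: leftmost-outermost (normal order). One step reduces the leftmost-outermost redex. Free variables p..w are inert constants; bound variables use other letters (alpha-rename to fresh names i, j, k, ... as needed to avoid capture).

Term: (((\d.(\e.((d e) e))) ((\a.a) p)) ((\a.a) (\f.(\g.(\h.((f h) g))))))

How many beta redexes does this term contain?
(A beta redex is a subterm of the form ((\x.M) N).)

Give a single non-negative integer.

Answer: 3

Derivation:
Term: (((\d.(\e.((d e) e))) ((\a.a) p)) ((\a.a) (\f.(\g.(\h.((f h) g))))))
  Redex: ((\d.(\e.((d e) e))) ((\a.a) p))
  Redex: ((\a.a) p)
  Redex: ((\a.a) (\f.(\g.(\h.((f h) g)))))
Total redexes: 3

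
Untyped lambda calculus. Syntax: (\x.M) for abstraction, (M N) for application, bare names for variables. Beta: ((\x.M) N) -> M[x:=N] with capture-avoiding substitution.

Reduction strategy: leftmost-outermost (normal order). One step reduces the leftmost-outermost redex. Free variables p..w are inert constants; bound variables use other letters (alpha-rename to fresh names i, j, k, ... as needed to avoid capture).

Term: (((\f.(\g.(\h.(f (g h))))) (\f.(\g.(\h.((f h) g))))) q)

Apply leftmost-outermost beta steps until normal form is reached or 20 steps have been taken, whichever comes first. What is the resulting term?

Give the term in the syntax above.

Answer: (\h.(\g.(\i.(((q h) i) g))))

Derivation:
Step 0: (((\f.(\g.(\h.(f (g h))))) (\f.(\g.(\h.((f h) g))))) q)
Step 1: ((\g.(\h.((\f.(\g.(\h.((f h) g)))) (g h)))) q)
Step 2: (\h.((\f.(\g.(\h.((f h) g)))) (q h)))
Step 3: (\h.(\g.(\i.(((q h) i) g))))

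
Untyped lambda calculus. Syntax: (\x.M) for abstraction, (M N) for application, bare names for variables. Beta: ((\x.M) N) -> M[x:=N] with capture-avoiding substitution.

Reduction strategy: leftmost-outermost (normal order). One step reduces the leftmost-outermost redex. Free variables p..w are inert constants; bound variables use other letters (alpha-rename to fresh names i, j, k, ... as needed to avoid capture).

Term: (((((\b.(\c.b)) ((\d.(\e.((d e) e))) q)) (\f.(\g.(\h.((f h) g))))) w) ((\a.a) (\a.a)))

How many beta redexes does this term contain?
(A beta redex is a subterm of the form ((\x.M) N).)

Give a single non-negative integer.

Answer: 3

Derivation:
Term: (((((\b.(\c.b)) ((\d.(\e.((d e) e))) q)) (\f.(\g.(\h.((f h) g))))) w) ((\a.a) (\a.a)))
  Redex: ((\b.(\c.b)) ((\d.(\e.((d e) e))) q))
  Redex: ((\d.(\e.((d e) e))) q)
  Redex: ((\a.a) (\a.a))
Total redexes: 3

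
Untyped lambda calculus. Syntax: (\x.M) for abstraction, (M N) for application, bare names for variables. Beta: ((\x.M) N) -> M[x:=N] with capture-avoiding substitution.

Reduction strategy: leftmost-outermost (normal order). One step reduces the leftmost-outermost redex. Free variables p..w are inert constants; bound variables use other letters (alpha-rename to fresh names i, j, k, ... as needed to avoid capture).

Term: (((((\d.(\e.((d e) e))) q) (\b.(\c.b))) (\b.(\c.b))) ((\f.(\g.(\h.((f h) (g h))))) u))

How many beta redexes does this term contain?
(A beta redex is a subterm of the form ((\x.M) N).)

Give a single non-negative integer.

Term: (((((\d.(\e.((d e) e))) q) (\b.(\c.b))) (\b.(\c.b))) ((\f.(\g.(\h.((f h) (g h))))) u))
  Redex: ((\d.(\e.((d e) e))) q)
  Redex: ((\f.(\g.(\h.((f h) (g h))))) u)
Total redexes: 2

Answer: 2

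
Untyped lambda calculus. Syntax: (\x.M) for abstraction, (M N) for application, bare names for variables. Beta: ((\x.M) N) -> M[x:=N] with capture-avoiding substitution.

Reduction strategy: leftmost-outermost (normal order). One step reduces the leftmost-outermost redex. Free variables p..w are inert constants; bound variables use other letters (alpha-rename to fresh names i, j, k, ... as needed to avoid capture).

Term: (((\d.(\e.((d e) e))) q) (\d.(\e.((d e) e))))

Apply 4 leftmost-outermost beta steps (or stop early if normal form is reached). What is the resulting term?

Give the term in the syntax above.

Step 0: (((\d.(\e.((d e) e))) q) (\d.(\e.((d e) e))))
Step 1: ((\e.((q e) e)) (\d.(\e.((d e) e))))
Step 2: ((q (\d.(\e.((d e) e)))) (\d.(\e.((d e) e))))
Step 3: (normal form reached)

Answer: ((q (\d.(\e.((d e) e)))) (\d.(\e.((d e) e))))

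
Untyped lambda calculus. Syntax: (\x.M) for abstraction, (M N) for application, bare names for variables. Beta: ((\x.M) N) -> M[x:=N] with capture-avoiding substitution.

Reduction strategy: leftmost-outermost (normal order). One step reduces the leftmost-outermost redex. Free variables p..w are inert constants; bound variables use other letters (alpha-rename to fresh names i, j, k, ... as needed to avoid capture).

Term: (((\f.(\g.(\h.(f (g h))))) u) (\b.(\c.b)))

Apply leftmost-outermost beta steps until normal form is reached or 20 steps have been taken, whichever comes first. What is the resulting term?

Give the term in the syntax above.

Step 0: (((\f.(\g.(\h.(f (g h))))) u) (\b.(\c.b)))
Step 1: ((\g.(\h.(u (g h)))) (\b.(\c.b)))
Step 2: (\h.(u ((\b.(\c.b)) h)))
Step 3: (\h.(u (\c.h)))

Answer: (\h.(u (\c.h)))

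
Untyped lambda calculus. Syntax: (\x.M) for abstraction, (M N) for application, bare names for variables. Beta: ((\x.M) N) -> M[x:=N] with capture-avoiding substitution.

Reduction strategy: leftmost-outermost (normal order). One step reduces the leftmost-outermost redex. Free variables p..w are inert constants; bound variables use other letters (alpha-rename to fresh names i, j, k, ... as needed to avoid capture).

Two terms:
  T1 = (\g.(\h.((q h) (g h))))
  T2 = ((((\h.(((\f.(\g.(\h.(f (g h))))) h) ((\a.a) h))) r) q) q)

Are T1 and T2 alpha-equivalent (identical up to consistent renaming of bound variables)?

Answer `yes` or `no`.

Answer: no

Derivation:
Term 1: (\g.(\h.((q h) (g h))))
Term 2: ((((\h.(((\f.(\g.(\h.(f (g h))))) h) ((\a.a) h))) r) q) q)
Alpha-equivalence: compare structure up to binder renaming.
Result: False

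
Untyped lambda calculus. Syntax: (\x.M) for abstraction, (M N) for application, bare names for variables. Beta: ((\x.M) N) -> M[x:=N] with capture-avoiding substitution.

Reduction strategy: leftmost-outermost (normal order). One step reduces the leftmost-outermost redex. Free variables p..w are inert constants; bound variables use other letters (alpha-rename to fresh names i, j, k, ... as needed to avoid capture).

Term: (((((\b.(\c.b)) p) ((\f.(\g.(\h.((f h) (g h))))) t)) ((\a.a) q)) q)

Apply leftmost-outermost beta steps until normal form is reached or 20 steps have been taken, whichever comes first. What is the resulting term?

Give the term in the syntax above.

Answer: ((p q) q)

Derivation:
Step 0: (((((\b.(\c.b)) p) ((\f.(\g.(\h.((f h) (g h))))) t)) ((\a.a) q)) q)
Step 1: ((((\c.p) ((\f.(\g.(\h.((f h) (g h))))) t)) ((\a.a) q)) q)
Step 2: ((p ((\a.a) q)) q)
Step 3: ((p q) q)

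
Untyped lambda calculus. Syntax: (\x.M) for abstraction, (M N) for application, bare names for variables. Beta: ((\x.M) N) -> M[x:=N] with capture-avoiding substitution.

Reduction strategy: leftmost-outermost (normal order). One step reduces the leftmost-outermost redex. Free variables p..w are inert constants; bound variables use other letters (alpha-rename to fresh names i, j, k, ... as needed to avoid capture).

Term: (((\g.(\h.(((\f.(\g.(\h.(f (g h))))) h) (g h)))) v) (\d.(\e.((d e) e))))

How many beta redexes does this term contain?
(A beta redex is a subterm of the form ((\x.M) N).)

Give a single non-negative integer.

Term: (((\g.(\h.(((\f.(\g.(\h.(f (g h))))) h) (g h)))) v) (\d.(\e.((d e) e))))
  Redex: ((\g.(\h.(((\f.(\g.(\h.(f (g h))))) h) (g h)))) v)
  Redex: ((\f.(\g.(\h.(f (g h))))) h)
Total redexes: 2

Answer: 2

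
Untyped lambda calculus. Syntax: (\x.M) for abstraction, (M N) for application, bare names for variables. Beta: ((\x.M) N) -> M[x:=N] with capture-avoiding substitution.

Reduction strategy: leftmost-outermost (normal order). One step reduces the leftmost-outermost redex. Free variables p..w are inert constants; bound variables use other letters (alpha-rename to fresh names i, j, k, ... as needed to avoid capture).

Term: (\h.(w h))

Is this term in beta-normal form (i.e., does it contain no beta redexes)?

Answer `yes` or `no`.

Answer: yes

Derivation:
Term: (\h.(w h))
No beta redexes found.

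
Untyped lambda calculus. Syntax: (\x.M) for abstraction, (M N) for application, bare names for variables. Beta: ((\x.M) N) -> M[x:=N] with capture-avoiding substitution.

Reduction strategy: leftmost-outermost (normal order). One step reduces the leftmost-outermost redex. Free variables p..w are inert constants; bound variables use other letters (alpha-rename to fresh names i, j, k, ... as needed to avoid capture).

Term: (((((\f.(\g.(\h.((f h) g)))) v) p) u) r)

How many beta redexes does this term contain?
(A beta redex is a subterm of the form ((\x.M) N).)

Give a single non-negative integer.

Answer: 1

Derivation:
Term: (((((\f.(\g.(\h.((f h) g)))) v) p) u) r)
  Redex: ((\f.(\g.(\h.((f h) g)))) v)
Total redexes: 1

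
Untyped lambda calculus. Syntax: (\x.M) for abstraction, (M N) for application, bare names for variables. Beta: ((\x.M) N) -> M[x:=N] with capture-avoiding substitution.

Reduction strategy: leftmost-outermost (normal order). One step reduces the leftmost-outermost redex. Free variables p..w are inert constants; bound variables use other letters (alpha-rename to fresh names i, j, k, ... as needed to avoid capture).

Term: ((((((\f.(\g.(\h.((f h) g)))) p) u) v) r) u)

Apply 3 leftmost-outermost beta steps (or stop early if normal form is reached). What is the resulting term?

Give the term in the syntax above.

Answer: ((((p v) u) r) u)

Derivation:
Step 0: ((((((\f.(\g.(\h.((f h) g)))) p) u) v) r) u)
Step 1: (((((\g.(\h.((p h) g))) u) v) r) u)
Step 2: ((((\h.((p h) u)) v) r) u)
Step 3: ((((p v) u) r) u)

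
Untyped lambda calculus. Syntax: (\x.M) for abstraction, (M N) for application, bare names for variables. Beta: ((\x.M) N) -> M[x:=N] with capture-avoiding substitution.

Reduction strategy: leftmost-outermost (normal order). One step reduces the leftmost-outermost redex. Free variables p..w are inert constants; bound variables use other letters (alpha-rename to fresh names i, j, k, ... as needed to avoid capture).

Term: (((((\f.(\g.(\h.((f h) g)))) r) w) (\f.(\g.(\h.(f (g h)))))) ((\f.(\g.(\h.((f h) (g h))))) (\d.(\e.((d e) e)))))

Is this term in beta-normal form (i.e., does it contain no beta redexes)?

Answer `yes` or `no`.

Term: (((((\f.(\g.(\h.((f h) g)))) r) w) (\f.(\g.(\h.(f (g h)))))) ((\f.(\g.(\h.((f h) (g h))))) (\d.(\e.((d e) e)))))
Found 2 beta redex(es).

Answer: no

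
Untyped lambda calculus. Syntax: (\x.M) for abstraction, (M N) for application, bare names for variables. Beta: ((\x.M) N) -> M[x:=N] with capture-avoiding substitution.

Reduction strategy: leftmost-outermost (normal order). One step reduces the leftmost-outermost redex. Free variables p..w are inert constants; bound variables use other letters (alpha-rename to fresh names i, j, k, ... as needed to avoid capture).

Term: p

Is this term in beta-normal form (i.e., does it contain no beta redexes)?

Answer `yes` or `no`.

Term: p
No beta redexes found.

Answer: yes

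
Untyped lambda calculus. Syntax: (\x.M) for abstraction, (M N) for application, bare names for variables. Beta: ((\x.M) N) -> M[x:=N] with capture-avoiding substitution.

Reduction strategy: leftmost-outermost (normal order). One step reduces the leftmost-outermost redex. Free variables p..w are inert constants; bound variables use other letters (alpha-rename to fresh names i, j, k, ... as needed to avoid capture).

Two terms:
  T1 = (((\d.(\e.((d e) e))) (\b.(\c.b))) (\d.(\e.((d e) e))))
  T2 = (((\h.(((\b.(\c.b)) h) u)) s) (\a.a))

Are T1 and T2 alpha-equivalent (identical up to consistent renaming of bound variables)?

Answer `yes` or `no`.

Answer: no

Derivation:
Term 1: (((\d.(\e.((d e) e))) (\b.(\c.b))) (\d.(\e.((d e) e))))
Term 2: (((\h.(((\b.(\c.b)) h) u)) s) (\a.a))
Alpha-equivalence: compare structure up to binder renaming.
Result: False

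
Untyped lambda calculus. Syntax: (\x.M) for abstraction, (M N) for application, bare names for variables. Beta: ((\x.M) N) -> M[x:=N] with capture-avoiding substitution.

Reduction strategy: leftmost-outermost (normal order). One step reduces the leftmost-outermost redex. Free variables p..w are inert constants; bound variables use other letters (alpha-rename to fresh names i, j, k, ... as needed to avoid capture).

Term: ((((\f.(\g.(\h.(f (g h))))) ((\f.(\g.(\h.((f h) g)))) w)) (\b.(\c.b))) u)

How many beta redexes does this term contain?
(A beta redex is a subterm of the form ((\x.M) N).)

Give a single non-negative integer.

Answer: 2

Derivation:
Term: ((((\f.(\g.(\h.(f (g h))))) ((\f.(\g.(\h.((f h) g)))) w)) (\b.(\c.b))) u)
  Redex: ((\f.(\g.(\h.(f (g h))))) ((\f.(\g.(\h.((f h) g)))) w))
  Redex: ((\f.(\g.(\h.((f h) g)))) w)
Total redexes: 2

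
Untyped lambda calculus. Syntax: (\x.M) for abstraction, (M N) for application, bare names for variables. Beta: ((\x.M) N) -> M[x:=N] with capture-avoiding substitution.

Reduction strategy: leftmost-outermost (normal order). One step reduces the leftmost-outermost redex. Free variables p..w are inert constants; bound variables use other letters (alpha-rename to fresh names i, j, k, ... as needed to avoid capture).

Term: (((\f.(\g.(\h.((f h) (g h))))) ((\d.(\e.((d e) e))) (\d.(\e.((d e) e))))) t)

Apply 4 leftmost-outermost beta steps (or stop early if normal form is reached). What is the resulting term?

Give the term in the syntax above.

Answer: (\h.((((\d.(\e.((d e) e))) h) h) (t h)))

Derivation:
Step 0: (((\f.(\g.(\h.((f h) (g h))))) ((\d.(\e.((d e) e))) (\d.(\e.((d e) e))))) t)
Step 1: ((\g.(\h.((((\d.(\e.((d e) e))) (\d.(\e.((d e) e)))) h) (g h)))) t)
Step 2: (\h.((((\d.(\e.((d e) e))) (\d.(\e.((d e) e)))) h) (t h)))
Step 3: (\h.(((\e.(((\d.(\e.((d e) e))) e) e)) h) (t h)))
Step 4: (\h.((((\d.(\e.((d e) e))) h) h) (t h)))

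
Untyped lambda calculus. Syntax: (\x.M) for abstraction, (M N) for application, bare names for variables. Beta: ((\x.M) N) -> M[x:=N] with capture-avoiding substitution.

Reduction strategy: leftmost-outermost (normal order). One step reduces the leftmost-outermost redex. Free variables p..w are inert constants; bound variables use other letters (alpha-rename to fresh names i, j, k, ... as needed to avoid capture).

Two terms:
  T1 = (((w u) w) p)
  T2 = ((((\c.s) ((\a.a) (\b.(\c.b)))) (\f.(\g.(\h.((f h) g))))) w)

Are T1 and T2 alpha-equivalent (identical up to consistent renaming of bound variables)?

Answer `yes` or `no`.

Answer: no

Derivation:
Term 1: (((w u) w) p)
Term 2: ((((\c.s) ((\a.a) (\b.(\c.b)))) (\f.(\g.(\h.((f h) g))))) w)
Alpha-equivalence: compare structure up to binder renaming.
Result: False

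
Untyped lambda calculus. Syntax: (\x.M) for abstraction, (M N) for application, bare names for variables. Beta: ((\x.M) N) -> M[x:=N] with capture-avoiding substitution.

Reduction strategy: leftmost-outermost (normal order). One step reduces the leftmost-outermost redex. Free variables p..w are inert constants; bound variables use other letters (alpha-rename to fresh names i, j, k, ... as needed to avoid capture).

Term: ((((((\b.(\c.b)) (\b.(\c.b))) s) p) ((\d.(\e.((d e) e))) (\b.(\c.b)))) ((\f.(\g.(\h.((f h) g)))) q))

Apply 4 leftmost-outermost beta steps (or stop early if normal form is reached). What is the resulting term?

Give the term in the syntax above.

Step 0: ((((((\b.(\c.b)) (\b.(\c.b))) s) p) ((\d.(\e.((d e) e))) (\b.(\c.b)))) ((\f.(\g.(\h.((f h) g)))) q))
Step 1: (((((\c.(\b.(\c.b))) s) p) ((\d.(\e.((d e) e))) (\b.(\c.b)))) ((\f.(\g.(\h.((f h) g)))) q))
Step 2: ((((\b.(\c.b)) p) ((\d.(\e.((d e) e))) (\b.(\c.b)))) ((\f.(\g.(\h.((f h) g)))) q))
Step 3: (((\c.p) ((\d.(\e.((d e) e))) (\b.(\c.b)))) ((\f.(\g.(\h.((f h) g)))) q))
Step 4: (p ((\f.(\g.(\h.((f h) g)))) q))

Answer: (p ((\f.(\g.(\h.((f h) g)))) q))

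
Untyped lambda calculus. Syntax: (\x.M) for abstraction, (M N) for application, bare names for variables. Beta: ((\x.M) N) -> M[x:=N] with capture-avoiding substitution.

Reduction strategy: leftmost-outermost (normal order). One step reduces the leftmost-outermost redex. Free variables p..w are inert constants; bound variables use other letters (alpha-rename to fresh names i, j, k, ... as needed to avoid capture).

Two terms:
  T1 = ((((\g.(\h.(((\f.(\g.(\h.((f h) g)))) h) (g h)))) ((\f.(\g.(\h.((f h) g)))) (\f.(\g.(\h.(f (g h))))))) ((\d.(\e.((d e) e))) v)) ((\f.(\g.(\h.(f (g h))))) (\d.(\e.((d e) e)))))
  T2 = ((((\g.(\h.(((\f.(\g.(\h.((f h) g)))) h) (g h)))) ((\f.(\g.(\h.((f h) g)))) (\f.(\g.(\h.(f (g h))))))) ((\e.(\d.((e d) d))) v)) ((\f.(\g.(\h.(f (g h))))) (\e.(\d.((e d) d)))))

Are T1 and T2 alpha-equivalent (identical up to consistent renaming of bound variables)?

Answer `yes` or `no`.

Term 1: ((((\g.(\h.(((\f.(\g.(\h.((f h) g)))) h) (g h)))) ((\f.(\g.(\h.((f h) g)))) (\f.(\g.(\h.(f (g h))))))) ((\d.(\e.((d e) e))) v)) ((\f.(\g.(\h.(f (g h))))) (\d.(\e.((d e) e)))))
Term 2: ((((\g.(\h.(((\f.(\g.(\h.((f h) g)))) h) (g h)))) ((\f.(\g.(\h.((f h) g)))) (\f.(\g.(\h.(f (g h))))))) ((\e.(\d.((e d) d))) v)) ((\f.(\g.(\h.(f (g h))))) (\e.(\d.((e d) d)))))
Alpha-equivalence: compare structure up to binder renaming.
Result: True

Answer: yes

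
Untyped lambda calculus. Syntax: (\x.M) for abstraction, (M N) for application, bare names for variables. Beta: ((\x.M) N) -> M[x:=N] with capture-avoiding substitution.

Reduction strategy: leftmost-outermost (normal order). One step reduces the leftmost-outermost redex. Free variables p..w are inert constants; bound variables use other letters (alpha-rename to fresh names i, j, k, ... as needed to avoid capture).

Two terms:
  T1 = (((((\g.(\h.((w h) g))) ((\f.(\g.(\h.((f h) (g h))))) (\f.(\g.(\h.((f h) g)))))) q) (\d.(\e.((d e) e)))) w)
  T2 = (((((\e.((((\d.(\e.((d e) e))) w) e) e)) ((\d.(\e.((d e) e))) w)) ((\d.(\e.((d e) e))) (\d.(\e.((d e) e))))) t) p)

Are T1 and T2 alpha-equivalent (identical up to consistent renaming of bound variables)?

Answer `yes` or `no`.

Term 1: (((((\g.(\h.((w h) g))) ((\f.(\g.(\h.((f h) (g h))))) (\f.(\g.(\h.((f h) g)))))) q) (\d.(\e.((d e) e)))) w)
Term 2: (((((\e.((((\d.(\e.((d e) e))) w) e) e)) ((\d.(\e.((d e) e))) w)) ((\d.(\e.((d e) e))) (\d.(\e.((d e) e))))) t) p)
Alpha-equivalence: compare structure up to binder renaming.
Result: False

Answer: no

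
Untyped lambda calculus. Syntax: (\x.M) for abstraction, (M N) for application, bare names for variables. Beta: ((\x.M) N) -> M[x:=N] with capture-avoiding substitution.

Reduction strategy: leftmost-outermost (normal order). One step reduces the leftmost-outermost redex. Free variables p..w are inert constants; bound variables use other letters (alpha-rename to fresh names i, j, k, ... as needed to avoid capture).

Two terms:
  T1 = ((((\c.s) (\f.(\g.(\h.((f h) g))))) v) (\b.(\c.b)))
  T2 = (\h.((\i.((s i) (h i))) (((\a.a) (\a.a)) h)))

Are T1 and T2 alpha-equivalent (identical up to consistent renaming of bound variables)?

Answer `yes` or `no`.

Term 1: ((((\c.s) (\f.(\g.(\h.((f h) g))))) v) (\b.(\c.b)))
Term 2: (\h.((\i.((s i) (h i))) (((\a.a) (\a.a)) h)))
Alpha-equivalence: compare structure up to binder renaming.
Result: False

Answer: no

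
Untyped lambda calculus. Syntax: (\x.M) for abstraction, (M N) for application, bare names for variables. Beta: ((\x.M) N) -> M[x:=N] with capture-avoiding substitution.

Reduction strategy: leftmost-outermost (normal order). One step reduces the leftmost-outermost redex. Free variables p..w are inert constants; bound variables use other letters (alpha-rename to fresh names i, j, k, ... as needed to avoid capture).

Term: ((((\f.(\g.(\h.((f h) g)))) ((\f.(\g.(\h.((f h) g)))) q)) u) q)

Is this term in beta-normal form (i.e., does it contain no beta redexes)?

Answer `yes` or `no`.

Term: ((((\f.(\g.(\h.((f h) g)))) ((\f.(\g.(\h.((f h) g)))) q)) u) q)
Found 2 beta redex(es).

Answer: no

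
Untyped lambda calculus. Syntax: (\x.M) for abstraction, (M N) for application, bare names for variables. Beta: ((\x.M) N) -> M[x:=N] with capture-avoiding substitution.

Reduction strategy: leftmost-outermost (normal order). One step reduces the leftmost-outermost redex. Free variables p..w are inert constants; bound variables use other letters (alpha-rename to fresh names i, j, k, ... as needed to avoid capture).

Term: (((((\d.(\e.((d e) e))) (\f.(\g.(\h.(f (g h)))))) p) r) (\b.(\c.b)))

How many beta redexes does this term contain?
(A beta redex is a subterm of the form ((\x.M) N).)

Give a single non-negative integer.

Term: (((((\d.(\e.((d e) e))) (\f.(\g.(\h.(f (g h)))))) p) r) (\b.(\c.b)))
  Redex: ((\d.(\e.((d e) e))) (\f.(\g.(\h.(f (g h))))))
Total redexes: 1

Answer: 1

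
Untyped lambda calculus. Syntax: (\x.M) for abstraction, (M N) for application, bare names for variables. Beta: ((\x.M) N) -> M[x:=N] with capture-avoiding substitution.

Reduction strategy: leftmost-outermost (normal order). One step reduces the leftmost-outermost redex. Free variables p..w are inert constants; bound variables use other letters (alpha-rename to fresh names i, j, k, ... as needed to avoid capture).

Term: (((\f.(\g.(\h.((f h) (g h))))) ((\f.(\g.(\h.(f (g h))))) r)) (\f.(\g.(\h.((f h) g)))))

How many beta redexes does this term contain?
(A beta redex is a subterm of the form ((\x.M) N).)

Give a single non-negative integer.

Term: (((\f.(\g.(\h.((f h) (g h))))) ((\f.(\g.(\h.(f (g h))))) r)) (\f.(\g.(\h.((f h) g)))))
  Redex: ((\f.(\g.(\h.((f h) (g h))))) ((\f.(\g.(\h.(f (g h))))) r))
  Redex: ((\f.(\g.(\h.(f (g h))))) r)
Total redexes: 2

Answer: 2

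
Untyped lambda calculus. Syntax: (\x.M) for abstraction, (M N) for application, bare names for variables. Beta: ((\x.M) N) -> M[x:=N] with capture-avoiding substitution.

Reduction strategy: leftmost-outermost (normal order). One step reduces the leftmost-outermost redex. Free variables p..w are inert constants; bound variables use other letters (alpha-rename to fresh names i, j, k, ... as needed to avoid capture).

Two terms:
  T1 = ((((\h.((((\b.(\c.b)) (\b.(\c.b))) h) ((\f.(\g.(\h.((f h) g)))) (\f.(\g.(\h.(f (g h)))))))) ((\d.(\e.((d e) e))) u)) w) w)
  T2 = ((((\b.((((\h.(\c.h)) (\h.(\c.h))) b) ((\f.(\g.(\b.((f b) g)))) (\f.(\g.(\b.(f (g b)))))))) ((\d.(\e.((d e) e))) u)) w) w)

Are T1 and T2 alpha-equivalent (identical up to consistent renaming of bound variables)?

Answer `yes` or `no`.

Term 1: ((((\h.((((\b.(\c.b)) (\b.(\c.b))) h) ((\f.(\g.(\h.((f h) g)))) (\f.(\g.(\h.(f (g h)))))))) ((\d.(\e.((d e) e))) u)) w) w)
Term 2: ((((\b.((((\h.(\c.h)) (\h.(\c.h))) b) ((\f.(\g.(\b.((f b) g)))) (\f.(\g.(\b.(f (g b)))))))) ((\d.(\e.((d e) e))) u)) w) w)
Alpha-equivalence: compare structure up to binder renaming.
Result: True

Answer: yes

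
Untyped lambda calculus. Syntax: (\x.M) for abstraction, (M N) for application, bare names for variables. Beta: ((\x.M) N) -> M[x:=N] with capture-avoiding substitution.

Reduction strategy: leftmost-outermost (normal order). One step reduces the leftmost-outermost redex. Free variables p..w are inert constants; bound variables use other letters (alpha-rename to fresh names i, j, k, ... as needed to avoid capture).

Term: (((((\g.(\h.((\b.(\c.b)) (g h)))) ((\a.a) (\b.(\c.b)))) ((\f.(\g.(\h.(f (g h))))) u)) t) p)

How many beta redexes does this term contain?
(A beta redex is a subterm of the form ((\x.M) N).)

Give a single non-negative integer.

Answer: 4

Derivation:
Term: (((((\g.(\h.((\b.(\c.b)) (g h)))) ((\a.a) (\b.(\c.b)))) ((\f.(\g.(\h.(f (g h))))) u)) t) p)
  Redex: ((\g.(\h.((\b.(\c.b)) (g h)))) ((\a.a) (\b.(\c.b))))
  Redex: ((\b.(\c.b)) (g h))
  Redex: ((\a.a) (\b.(\c.b)))
  Redex: ((\f.(\g.(\h.(f (g h))))) u)
Total redexes: 4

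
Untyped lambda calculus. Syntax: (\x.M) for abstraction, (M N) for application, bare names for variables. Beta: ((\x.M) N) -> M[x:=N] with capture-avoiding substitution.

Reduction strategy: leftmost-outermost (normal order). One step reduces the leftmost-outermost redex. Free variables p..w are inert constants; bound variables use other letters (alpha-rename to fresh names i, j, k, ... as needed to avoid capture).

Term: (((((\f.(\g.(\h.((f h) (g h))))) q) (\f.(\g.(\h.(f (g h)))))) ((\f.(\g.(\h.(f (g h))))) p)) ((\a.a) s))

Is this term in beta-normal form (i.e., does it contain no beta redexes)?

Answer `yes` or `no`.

Answer: no

Derivation:
Term: (((((\f.(\g.(\h.((f h) (g h))))) q) (\f.(\g.(\h.(f (g h)))))) ((\f.(\g.(\h.(f (g h))))) p)) ((\a.a) s))
Found 3 beta redex(es).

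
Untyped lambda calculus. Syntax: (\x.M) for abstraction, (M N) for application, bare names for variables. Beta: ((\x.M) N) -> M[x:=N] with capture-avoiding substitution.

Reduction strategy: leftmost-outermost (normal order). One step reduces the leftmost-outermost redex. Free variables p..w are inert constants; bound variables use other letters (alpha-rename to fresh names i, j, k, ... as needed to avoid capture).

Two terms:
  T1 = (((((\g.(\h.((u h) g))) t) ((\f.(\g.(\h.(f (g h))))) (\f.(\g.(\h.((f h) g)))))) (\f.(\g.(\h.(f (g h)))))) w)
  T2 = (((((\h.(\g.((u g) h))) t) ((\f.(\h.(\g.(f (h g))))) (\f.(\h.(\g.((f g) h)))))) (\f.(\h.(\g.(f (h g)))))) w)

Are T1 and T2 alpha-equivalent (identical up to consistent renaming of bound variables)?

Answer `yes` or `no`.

Term 1: (((((\g.(\h.((u h) g))) t) ((\f.(\g.(\h.(f (g h))))) (\f.(\g.(\h.((f h) g)))))) (\f.(\g.(\h.(f (g h)))))) w)
Term 2: (((((\h.(\g.((u g) h))) t) ((\f.(\h.(\g.(f (h g))))) (\f.(\h.(\g.((f g) h)))))) (\f.(\h.(\g.(f (h g)))))) w)
Alpha-equivalence: compare structure up to binder renaming.
Result: True

Answer: yes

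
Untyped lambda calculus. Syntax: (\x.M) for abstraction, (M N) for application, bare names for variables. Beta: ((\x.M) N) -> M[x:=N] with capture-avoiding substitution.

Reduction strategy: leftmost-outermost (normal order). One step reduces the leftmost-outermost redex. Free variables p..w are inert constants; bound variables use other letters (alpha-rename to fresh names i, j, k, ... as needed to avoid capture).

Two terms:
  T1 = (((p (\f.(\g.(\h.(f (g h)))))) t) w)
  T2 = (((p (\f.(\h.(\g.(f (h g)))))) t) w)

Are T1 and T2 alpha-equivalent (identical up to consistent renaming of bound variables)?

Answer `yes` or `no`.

Answer: yes

Derivation:
Term 1: (((p (\f.(\g.(\h.(f (g h)))))) t) w)
Term 2: (((p (\f.(\h.(\g.(f (h g)))))) t) w)
Alpha-equivalence: compare structure up to binder renaming.
Result: True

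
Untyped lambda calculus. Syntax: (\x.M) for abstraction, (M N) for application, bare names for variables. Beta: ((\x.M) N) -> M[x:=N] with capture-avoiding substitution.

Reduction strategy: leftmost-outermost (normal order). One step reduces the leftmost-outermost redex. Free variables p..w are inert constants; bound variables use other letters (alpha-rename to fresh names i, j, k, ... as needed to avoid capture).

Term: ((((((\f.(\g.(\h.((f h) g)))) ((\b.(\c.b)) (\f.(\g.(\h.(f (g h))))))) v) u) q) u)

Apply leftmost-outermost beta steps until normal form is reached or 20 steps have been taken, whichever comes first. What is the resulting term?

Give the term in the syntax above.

Step 0: ((((((\f.(\g.(\h.((f h) g)))) ((\b.(\c.b)) (\f.(\g.(\h.(f (g h))))))) v) u) q) u)
Step 1: (((((\g.(\h.((((\b.(\c.b)) (\f.(\g.(\h.(f (g h)))))) h) g))) v) u) q) u)
Step 2: ((((\h.((((\b.(\c.b)) (\f.(\g.(\h.(f (g h)))))) h) v)) u) q) u)
Step 3: ((((((\b.(\c.b)) (\f.(\g.(\h.(f (g h)))))) u) v) q) u)
Step 4: (((((\c.(\f.(\g.(\h.(f (g h)))))) u) v) q) u)
Step 5: ((((\f.(\g.(\h.(f (g h))))) v) q) u)
Step 6: (((\g.(\h.(v (g h)))) q) u)
Step 7: ((\h.(v (q h))) u)
Step 8: (v (q u))

Answer: (v (q u))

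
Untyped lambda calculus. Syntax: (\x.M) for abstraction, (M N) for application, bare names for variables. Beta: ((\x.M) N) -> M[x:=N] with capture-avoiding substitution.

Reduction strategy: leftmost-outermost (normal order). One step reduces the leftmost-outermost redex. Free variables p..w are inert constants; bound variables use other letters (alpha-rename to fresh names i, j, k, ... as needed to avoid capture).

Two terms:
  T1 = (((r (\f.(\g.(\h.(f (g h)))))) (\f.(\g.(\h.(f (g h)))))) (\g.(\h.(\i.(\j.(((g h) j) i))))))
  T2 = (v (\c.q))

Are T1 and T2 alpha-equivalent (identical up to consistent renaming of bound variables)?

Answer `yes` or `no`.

Answer: no

Derivation:
Term 1: (((r (\f.(\g.(\h.(f (g h)))))) (\f.(\g.(\h.(f (g h)))))) (\g.(\h.(\i.(\j.(((g h) j) i))))))
Term 2: (v (\c.q))
Alpha-equivalence: compare structure up to binder renaming.
Result: False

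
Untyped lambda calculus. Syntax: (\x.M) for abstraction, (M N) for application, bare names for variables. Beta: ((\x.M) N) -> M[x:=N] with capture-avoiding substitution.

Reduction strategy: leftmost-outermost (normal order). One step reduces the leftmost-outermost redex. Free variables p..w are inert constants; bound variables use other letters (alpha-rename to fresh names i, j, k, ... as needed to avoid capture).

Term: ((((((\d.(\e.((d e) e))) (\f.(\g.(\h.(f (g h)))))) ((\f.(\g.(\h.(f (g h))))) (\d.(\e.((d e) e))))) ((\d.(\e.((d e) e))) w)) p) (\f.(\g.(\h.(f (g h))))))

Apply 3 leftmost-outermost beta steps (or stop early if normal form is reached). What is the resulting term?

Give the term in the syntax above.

Answer: (((((\g.(\h.(((\f.(\g.(\h.(f (g h))))) (\d.(\e.((d e) e)))) (g h)))) ((\f.(\g.(\h.(f (g h))))) (\d.(\e.((d e) e))))) ((\d.(\e.((d e) e))) w)) p) (\f.(\g.(\h.(f (g h))))))

Derivation:
Step 0: ((((((\d.(\e.((d e) e))) (\f.(\g.(\h.(f (g h)))))) ((\f.(\g.(\h.(f (g h))))) (\d.(\e.((d e) e))))) ((\d.(\e.((d e) e))) w)) p) (\f.(\g.(\h.(f (g h))))))
Step 1: (((((\e.(((\f.(\g.(\h.(f (g h))))) e) e)) ((\f.(\g.(\h.(f (g h))))) (\d.(\e.((d e) e))))) ((\d.(\e.((d e) e))) w)) p) (\f.(\g.(\h.(f (g h))))))
Step 2: ((((((\f.(\g.(\h.(f (g h))))) ((\f.(\g.(\h.(f (g h))))) (\d.(\e.((d e) e))))) ((\f.(\g.(\h.(f (g h))))) (\d.(\e.((d e) e))))) ((\d.(\e.((d e) e))) w)) p) (\f.(\g.(\h.(f (g h))))))
Step 3: (((((\g.(\h.(((\f.(\g.(\h.(f (g h))))) (\d.(\e.((d e) e)))) (g h)))) ((\f.(\g.(\h.(f (g h))))) (\d.(\e.((d e) e))))) ((\d.(\e.((d e) e))) w)) p) (\f.(\g.(\h.(f (g h))))))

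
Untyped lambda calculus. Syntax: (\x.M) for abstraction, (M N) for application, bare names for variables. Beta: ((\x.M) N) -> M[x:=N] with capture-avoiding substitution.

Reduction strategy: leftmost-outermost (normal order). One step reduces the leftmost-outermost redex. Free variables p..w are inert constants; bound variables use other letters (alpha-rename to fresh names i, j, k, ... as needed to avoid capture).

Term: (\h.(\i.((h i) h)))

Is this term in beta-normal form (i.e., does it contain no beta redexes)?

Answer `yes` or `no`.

Answer: yes

Derivation:
Term: (\h.(\i.((h i) h)))
No beta redexes found.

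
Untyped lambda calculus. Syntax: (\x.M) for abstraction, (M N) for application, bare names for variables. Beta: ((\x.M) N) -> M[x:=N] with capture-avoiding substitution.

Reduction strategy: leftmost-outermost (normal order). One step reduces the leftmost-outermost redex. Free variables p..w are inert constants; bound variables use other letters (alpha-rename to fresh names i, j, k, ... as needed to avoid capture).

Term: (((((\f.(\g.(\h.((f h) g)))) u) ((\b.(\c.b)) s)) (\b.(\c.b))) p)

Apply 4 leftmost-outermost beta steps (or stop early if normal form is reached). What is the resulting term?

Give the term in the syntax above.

Step 0: (((((\f.(\g.(\h.((f h) g)))) u) ((\b.(\c.b)) s)) (\b.(\c.b))) p)
Step 1: ((((\g.(\h.((u h) g))) ((\b.(\c.b)) s)) (\b.(\c.b))) p)
Step 2: (((\h.((u h) ((\b.(\c.b)) s))) (\b.(\c.b))) p)
Step 3: (((u (\b.(\c.b))) ((\b.(\c.b)) s)) p)
Step 4: (((u (\b.(\c.b))) (\c.s)) p)

Answer: (((u (\b.(\c.b))) (\c.s)) p)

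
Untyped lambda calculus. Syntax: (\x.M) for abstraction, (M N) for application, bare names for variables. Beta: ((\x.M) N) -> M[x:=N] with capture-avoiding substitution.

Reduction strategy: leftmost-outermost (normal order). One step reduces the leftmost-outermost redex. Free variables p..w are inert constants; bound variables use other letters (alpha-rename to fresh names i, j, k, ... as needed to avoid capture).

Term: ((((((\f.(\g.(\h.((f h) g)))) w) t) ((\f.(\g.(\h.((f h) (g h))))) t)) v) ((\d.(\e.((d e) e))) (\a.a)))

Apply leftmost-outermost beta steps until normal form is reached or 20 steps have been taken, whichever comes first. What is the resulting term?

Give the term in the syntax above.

Answer: ((((w (\g.(\h.((t h) (g h))))) t) v) (\e.(e e)))

Derivation:
Step 0: ((((((\f.(\g.(\h.((f h) g)))) w) t) ((\f.(\g.(\h.((f h) (g h))))) t)) v) ((\d.(\e.((d e) e))) (\a.a)))
Step 1: (((((\g.(\h.((w h) g))) t) ((\f.(\g.(\h.((f h) (g h))))) t)) v) ((\d.(\e.((d e) e))) (\a.a)))
Step 2: ((((\h.((w h) t)) ((\f.(\g.(\h.((f h) (g h))))) t)) v) ((\d.(\e.((d e) e))) (\a.a)))
Step 3: ((((w ((\f.(\g.(\h.((f h) (g h))))) t)) t) v) ((\d.(\e.((d e) e))) (\a.a)))
Step 4: ((((w (\g.(\h.((t h) (g h))))) t) v) ((\d.(\e.((d e) e))) (\a.a)))
Step 5: ((((w (\g.(\h.((t h) (g h))))) t) v) (\e.(((\a.a) e) e)))
Step 6: ((((w (\g.(\h.((t h) (g h))))) t) v) (\e.(e e)))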